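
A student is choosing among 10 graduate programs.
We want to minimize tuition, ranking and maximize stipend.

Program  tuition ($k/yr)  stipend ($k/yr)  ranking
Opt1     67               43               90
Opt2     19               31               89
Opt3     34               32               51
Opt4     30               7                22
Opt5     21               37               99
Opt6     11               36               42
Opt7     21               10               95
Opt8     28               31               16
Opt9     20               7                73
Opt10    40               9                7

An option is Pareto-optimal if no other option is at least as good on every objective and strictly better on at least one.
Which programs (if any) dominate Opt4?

Opt8

Opt8: tuition 28≤30, stipend 31≥7, ranking 16≤22 — dominates Opt4.
Others (Opt1, Opt2, Opt3, Opt5, Opt6, Opt7, Opt9, Opt10) are each worse than Opt4 on at least one objective.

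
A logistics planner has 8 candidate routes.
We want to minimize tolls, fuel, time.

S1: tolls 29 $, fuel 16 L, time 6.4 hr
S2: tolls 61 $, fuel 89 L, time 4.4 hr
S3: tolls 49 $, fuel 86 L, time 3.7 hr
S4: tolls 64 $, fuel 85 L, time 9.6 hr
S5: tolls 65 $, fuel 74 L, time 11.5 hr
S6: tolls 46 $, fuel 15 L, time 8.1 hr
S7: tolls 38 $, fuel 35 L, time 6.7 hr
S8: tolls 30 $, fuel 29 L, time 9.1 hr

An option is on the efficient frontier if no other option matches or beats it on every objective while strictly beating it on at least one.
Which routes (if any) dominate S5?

S1: tolls 29≤65, fuel 16≤74, time 6.4≤11.5 — dominates S5.
S6: tolls 46≤65, fuel 15≤74, time 8.1≤11.5 — dominates S5.
S7: tolls 38≤65, fuel 35≤74, time 6.7≤11.5 — dominates S5.
S8: tolls 30≤65, fuel 29≤74, time 9.1≤11.5 — dominates S5.
Others (S2, S3, S4) are each worse than S5 on at least one objective.

S1, S6, S7, S8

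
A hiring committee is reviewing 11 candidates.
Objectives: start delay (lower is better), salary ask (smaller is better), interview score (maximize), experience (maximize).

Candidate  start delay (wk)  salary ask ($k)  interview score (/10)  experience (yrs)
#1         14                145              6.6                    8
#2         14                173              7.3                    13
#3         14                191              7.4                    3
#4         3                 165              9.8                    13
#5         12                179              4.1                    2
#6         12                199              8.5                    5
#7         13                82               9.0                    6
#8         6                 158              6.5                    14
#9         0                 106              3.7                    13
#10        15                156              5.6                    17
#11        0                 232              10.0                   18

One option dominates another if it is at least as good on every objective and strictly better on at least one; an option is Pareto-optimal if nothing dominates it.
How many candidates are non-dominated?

7

#1: not dominated.
#2: dominated by #4 (start delay 3≤14, salary ask 165≤173, interview score 9.8≥7.3, experience 13≥13).
#3: dominated by #4 (start delay 3≤14, salary ask 165≤191, interview score 9.8≥7.4, experience 13≥3).
#4: not dominated.
#5: dominated by #4 (start delay 3≤12, salary ask 165≤179, interview score 9.8≥4.1, experience 13≥2).
#6: dominated by #4 (start delay 3≤12, salary ask 165≤199, interview score 9.8≥8.5, experience 13≥5).
#7: not dominated (best salary ask).
#8: not dominated.
#9: not dominated.
#10: not dominated.
#11: not dominated (best interview score).
Pareto-optimal: #1, #4, #7, #8, #9, #10, #11 → 7.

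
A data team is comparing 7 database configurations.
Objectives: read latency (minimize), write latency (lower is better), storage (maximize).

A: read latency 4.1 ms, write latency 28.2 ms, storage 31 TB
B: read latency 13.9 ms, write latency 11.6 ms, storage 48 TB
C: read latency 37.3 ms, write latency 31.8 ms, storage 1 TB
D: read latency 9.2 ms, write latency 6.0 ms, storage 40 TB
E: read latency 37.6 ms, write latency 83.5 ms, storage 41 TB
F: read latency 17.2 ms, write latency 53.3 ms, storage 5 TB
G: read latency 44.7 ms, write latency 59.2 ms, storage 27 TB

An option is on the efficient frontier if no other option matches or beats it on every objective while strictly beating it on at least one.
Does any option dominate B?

A: worse on write latency (28.2 vs 11.6).
C: worse on read latency (37.3 vs 13.9).
D: worse on storage (40 vs 48).
E: worse on read latency (37.6 vs 13.9).
F: worse on read latency (17.2 vs 13.9).
G: worse on read latency (44.7 vs 13.9).
No option is at least as good as B on every objective and strictly better on one.

No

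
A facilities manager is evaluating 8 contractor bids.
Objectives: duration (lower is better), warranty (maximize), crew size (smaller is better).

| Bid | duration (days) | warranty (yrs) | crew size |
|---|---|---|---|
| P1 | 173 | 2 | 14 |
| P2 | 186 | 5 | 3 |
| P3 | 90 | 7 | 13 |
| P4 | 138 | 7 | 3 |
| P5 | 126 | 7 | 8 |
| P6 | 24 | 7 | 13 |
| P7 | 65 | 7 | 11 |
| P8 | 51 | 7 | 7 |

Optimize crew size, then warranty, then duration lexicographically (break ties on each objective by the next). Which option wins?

P4

First minimize crew size: best is 3, kept {P2, P4}.
Then maximize warranty: best is 7, kept {P4}.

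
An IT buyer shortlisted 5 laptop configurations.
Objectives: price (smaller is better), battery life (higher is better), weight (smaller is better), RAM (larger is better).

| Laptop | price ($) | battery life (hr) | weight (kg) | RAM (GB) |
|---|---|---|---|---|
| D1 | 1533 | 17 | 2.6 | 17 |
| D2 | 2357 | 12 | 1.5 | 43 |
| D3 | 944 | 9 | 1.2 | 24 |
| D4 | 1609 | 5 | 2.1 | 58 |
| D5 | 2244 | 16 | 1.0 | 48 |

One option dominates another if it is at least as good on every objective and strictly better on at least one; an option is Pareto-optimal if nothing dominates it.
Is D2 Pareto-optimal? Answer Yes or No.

No

D5 vs D2: price 2244≤2357, battery life 16≥12, weight 1.0≤1.5, RAM 48≥43 — D5 is at least as good on every objective and strictly better on at least one, so D5 dominates D2.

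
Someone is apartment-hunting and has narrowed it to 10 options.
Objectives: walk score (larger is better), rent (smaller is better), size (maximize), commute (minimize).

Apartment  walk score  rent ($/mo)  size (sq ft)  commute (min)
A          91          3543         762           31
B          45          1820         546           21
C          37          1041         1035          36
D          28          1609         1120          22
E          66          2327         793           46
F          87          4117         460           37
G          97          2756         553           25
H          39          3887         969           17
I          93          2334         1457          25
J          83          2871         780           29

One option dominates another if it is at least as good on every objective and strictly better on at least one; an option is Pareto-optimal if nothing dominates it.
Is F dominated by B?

B vs F: B is worse on walk score (45 vs 87), so it does not dominate F.

No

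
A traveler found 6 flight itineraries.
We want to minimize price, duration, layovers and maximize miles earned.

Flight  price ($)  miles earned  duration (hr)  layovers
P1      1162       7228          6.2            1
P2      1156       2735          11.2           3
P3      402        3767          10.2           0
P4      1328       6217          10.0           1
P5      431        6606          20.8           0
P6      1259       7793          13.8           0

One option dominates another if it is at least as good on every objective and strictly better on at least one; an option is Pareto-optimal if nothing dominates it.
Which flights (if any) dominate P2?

P3: price 402≤1156, miles earned 3767≥2735, duration 10.2≤11.2, layovers 0≤3 — dominates P2.
Others (P1, P4, P5, P6) are each worse than P2 on at least one objective.

P3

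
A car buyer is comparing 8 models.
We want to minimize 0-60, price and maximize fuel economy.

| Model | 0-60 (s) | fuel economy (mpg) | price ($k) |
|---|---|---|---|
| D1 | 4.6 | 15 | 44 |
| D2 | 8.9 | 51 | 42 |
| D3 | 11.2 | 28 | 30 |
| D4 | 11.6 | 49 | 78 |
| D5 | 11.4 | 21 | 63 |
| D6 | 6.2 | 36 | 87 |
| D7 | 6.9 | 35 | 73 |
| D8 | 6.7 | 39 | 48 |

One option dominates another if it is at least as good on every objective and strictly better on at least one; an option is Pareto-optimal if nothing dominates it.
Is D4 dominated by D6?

D6 vs D4: D6 is worse on fuel economy (36 vs 49), so it does not dominate D4.

No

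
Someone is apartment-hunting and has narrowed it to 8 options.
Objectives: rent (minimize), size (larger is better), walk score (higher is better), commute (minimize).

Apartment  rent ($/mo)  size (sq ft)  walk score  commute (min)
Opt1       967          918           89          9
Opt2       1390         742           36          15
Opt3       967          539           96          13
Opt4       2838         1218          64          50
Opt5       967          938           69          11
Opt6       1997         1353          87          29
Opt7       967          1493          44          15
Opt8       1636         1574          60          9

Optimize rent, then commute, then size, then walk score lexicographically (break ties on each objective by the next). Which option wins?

First minimize rent: best is 967, kept {Opt1, Opt3, Opt5, Opt7}.
Then minimize commute: best is 9, kept {Opt1}.

Opt1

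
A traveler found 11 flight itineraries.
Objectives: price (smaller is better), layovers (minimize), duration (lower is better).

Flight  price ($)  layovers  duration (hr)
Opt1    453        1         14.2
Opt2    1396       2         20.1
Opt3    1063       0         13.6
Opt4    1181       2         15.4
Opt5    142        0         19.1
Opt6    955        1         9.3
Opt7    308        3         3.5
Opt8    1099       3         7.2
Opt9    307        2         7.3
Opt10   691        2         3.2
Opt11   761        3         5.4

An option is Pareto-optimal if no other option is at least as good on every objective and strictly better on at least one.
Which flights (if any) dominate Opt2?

Opt1, Opt3, Opt4, Opt5, Opt6, Opt9, Opt10

Opt1: price 453≤1396, layovers 1≤2, duration 14.2≤20.1 — dominates Opt2.
Opt3: price 1063≤1396, layovers 0≤2, duration 13.6≤20.1 — dominates Opt2.
Opt4: price 1181≤1396, layovers 2≤2, duration 15.4≤20.1 — dominates Opt2.
Opt5: price 142≤1396, layovers 0≤2, duration 19.1≤20.1 — dominates Opt2.
Opt6: price 955≤1396, layovers 1≤2, duration 9.3≤20.1 — dominates Opt2.
Opt9: price 307≤1396, layovers 2≤2, duration 7.3≤20.1 — dominates Opt2.
Opt10: price 691≤1396, layovers 2≤2, duration 3.2≤20.1 — dominates Opt2.
Others (Opt7, Opt8, Opt11) are each worse than Opt2 on at least one objective.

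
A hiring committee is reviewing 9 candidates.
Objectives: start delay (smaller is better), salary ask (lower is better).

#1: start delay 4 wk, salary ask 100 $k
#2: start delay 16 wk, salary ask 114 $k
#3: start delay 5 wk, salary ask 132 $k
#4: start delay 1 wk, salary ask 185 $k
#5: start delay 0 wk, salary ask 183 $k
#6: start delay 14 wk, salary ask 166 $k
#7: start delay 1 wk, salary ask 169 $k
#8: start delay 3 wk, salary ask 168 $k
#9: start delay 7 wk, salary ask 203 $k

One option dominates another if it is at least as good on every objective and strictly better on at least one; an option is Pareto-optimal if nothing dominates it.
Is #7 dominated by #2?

No

#2 vs #7: #2 is worse on start delay (16 vs 1), so it does not dominate #7.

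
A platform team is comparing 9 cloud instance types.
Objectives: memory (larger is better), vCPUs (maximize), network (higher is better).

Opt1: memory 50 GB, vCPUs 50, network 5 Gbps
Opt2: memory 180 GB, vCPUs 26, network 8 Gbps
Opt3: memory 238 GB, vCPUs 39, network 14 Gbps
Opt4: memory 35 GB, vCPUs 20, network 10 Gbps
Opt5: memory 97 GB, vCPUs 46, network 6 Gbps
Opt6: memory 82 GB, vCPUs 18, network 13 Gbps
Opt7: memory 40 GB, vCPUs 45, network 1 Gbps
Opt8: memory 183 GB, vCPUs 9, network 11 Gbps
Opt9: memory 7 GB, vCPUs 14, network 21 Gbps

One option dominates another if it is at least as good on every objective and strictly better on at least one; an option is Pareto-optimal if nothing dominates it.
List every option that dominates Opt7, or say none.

Opt1: memory 50≥40, vCPUs 50≥45, network 5≥1 — dominates Opt7.
Opt5: memory 97≥40, vCPUs 46≥45, network 6≥1 — dominates Opt7.
Others (Opt2, Opt3, Opt4, Opt6, Opt8, Opt9) are each worse than Opt7 on at least one objective.

Opt1, Opt5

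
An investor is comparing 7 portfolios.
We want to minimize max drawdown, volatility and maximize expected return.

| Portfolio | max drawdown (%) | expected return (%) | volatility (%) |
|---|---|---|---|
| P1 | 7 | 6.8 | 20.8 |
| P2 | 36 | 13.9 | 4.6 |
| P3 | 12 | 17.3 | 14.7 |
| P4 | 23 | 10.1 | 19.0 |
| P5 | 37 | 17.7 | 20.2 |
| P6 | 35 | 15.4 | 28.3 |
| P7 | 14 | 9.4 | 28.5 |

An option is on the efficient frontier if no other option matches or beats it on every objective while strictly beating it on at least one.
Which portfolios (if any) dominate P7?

P3

P3: max drawdown 12≤14, expected return 17.3≥9.4, volatility 14.7≤28.5 — dominates P7.
Others (P1, P2, P4, P5, P6) are each worse than P7 on at least one objective.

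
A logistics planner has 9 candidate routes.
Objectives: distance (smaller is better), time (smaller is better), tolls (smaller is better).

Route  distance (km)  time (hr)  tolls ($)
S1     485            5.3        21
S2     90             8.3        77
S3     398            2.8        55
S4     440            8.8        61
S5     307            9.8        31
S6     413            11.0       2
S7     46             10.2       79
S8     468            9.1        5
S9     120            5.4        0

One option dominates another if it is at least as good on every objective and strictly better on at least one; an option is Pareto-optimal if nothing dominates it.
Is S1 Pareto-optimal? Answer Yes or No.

Yes

S2: worse on time (8.3 vs 5.3).
S3: worse on tolls (55 vs 21).
S4: worse on time (8.8 vs 5.3).
S5: worse on time (9.8 vs 5.3).
S6: worse on time (11.0 vs 5.3).
S7: worse on time (10.2 vs 5.3).
S8: worse on time (9.1 vs 5.3).
S9: worse on time (5.4 vs 5.3).
No option is at least as good as S1 on every objective and strictly better on one.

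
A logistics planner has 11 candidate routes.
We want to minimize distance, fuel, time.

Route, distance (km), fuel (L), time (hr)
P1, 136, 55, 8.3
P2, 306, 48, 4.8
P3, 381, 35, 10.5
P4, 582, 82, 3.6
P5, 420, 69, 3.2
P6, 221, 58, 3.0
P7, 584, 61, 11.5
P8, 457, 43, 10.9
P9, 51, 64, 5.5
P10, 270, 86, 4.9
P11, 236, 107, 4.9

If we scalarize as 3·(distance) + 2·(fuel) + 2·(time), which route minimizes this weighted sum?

P9

P1: 3·136 + 2·55 + 2·8.3 = 534.6
P2: 3·306 + 2·48 + 2·4.8 = 1023.6
P3: 3·381 + 2·35 + 2·10.5 = 1234.0
P4: 3·582 + 2·82 + 2·3.6 = 1917.2
P5: 3·420 + 2·69 + 2·3.2 = 1404.4
P6: 3·221 + 2·58 + 2·3.0 = 785.0
P7: 3·584 + 2·61 + 2·11.5 = 1897.0
P8: 3·457 + 2·43 + 2·10.9 = 1478.8
P9: 3·51 + 2·64 + 2·5.5 = 292.0
P10: 3·270 + 2·86 + 2·4.9 = 991.8
P11: 3·236 + 2·107 + 2·4.9 = 931.8
Lowest: P9 at 292.0.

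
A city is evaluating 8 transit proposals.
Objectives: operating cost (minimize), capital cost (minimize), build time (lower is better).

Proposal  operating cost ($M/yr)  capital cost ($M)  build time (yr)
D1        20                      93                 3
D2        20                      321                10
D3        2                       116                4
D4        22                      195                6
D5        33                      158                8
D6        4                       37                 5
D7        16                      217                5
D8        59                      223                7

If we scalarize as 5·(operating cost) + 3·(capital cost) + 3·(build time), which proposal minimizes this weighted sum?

D1: 5·20 + 3·93 + 3·3 = 388
D2: 5·20 + 3·321 + 3·10 = 1093
D3: 5·2 + 3·116 + 3·4 = 370
D4: 5·22 + 3·195 + 3·6 = 713
D5: 5·33 + 3·158 + 3·8 = 663
D6: 5·4 + 3·37 + 3·5 = 146
D7: 5·16 + 3·217 + 3·5 = 746
D8: 5·59 + 3·223 + 3·7 = 985
Lowest: D6 at 146.

D6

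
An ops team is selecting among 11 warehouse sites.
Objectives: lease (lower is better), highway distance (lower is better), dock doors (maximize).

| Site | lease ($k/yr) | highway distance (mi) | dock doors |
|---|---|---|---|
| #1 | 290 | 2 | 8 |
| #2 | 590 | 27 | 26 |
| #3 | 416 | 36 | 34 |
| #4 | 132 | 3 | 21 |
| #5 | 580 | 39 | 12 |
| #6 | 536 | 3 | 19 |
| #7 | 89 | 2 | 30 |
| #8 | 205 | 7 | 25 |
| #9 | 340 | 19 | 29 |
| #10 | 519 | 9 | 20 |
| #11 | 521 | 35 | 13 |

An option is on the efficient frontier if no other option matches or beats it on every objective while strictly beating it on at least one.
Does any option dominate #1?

Yes

#7 vs #1: lease 89≤290, highway distance 2≤2, dock doors 30≥8 — #7 is at least as good on every objective and strictly better on at least one, so #7 dominates #1.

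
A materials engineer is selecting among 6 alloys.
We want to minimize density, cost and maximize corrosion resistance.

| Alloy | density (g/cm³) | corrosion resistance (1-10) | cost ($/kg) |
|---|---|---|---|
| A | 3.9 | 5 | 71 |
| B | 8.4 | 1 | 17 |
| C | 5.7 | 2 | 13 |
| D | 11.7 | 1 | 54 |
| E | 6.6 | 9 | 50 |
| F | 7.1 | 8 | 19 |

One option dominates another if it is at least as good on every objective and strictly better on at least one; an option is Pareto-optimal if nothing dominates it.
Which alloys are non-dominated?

A, C, E, F

A: not dominated (best density).
B: dominated by C (density 5.7≤8.4, corrosion resistance 2≥1, cost 13≤17).
C: not dominated (best cost).
D: dominated by B (density 8.4≤11.7, corrosion resistance 1≥1, cost 17≤54).
E: not dominated (best corrosion resistance).
F: not dominated.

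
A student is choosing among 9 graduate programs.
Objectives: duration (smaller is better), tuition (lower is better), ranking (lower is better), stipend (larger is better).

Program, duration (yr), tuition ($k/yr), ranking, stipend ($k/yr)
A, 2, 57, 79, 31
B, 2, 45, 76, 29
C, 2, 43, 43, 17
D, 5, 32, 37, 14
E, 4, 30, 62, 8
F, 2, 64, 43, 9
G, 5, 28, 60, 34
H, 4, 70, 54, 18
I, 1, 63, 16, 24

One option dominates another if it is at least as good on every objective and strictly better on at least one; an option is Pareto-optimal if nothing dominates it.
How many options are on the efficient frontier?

A: not dominated.
B: not dominated.
C: not dominated.
D: not dominated.
E: not dominated.
F: dominated by C (duration 2≤2, tuition 43≤64, ranking 43≤43, stipend 17≥9).
G: not dominated (best tuition).
H: dominated by I (duration 1≤4, tuition 63≤70, ranking 16≤54, stipend 24≥18).
I: not dominated (best duration).
Pareto-optimal: A, B, C, D, E, G, I → 7.

7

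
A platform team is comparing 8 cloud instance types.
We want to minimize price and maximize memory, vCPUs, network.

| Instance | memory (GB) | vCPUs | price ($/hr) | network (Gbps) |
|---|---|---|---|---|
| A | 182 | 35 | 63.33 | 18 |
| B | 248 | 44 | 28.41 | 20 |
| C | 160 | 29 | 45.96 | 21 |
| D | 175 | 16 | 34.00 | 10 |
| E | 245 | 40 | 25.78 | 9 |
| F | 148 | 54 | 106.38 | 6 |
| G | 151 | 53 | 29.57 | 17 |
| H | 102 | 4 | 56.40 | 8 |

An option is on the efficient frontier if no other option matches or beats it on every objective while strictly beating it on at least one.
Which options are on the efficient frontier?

A: dominated by B (memory 248≥182, vCPUs 44≥35, price 28.41≤63.33, network 20≥18).
B: not dominated (best memory).
C: not dominated (best network).
D: dominated by B (memory 248≥175, vCPUs 44≥16, price 28.41≤34.00, network 20≥10).
E: not dominated (best price).
F: not dominated (best vCPUs).
G: not dominated.
H: dominated by B (memory 248≥102, vCPUs 44≥4, price 28.41≤56.40, network 20≥8).

B, C, E, F, G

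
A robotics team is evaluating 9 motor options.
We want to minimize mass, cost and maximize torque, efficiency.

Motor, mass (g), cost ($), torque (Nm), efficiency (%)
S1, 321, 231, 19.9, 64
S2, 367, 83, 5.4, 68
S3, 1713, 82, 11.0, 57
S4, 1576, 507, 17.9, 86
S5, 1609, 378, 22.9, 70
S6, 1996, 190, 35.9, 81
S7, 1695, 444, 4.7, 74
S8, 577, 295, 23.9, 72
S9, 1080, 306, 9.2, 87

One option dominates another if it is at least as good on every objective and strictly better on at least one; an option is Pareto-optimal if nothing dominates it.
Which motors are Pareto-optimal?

S1, S2, S3, S4, S6, S8, S9

S1: not dominated (best mass).
S2: not dominated.
S3: not dominated (best cost).
S4: not dominated.
S5: dominated by S8 (mass 577≤1609, cost 295≤378, torque 23.9≥22.9, efficiency 72≥70).
S6: not dominated (best torque).
S7: dominated by S9 (mass 1080≤1695, cost 306≤444, torque 9.2≥4.7, efficiency 87≥74).
S8: not dominated.
S9: not dominated (best efficiency).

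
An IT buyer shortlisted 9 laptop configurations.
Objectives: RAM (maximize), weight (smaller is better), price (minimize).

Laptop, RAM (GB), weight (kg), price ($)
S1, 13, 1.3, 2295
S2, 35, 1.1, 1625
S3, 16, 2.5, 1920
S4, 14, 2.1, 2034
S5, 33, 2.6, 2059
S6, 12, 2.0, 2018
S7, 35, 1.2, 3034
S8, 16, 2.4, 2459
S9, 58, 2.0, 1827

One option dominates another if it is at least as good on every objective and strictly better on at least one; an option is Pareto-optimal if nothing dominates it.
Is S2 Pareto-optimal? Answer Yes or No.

S1: worse on RAM (13 vs 35).
S3: worse on RAM (16 vs 35).
S4: worse on RAM (14 vs 35).
S5: worse on RAM (33 vs 35).
S6: worse on RAM (12 vs 35).
S7: worse on weight (1.2 vs 1.1).
S8: worse on RAM (16 vs 35).
S9: worse on weight (2.0 vs 1.1).
No option is at least as good as S2 on every objective and strictly better on one.

Yes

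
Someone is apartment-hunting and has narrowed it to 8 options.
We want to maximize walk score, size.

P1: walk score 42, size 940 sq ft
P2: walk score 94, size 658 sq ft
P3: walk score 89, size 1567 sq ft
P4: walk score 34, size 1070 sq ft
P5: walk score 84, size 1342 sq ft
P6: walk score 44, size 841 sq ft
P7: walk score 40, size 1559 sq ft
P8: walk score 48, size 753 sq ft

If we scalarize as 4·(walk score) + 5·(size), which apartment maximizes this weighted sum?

P3

P1: 4·42 + 5·940 = 4868
P2: 4·94 + 5·658 = 3666
P3: 4·89 + 5·1567 = 8191
P4: 4·34 + 5·1070 = 5486
P5: 4·84 + 5·1342 = 7046
P6: 4·44 + 5·841 = 4381
P7: 4·40 + 5·1559 = 7955
P8: 4·48 + 5·753 = 3957
Highest: P3 at 8191.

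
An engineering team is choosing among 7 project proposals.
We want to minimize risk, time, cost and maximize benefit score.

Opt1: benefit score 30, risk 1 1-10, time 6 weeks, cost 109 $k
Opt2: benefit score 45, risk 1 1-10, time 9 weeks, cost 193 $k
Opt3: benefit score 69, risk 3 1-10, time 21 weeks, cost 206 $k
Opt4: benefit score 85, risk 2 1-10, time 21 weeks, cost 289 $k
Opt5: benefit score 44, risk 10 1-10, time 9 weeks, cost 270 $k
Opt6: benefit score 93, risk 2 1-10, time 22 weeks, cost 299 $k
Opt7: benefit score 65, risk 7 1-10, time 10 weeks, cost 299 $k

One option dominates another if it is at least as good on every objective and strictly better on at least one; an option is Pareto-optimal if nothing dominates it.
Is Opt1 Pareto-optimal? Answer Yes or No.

Yes

Opt2: worse on time (9 vs 6).
Opt3: worse on risk (3 vs 1).
Opt4: worse on risk (2 vs 1).
Opt5: worse on risk (10 vs 1).
Opt6: worse on risk (2 vs 1).
Opt7: worse on risk (7 vs 1).
No option is at least as good as Opt1 on every objective and strictly better on one.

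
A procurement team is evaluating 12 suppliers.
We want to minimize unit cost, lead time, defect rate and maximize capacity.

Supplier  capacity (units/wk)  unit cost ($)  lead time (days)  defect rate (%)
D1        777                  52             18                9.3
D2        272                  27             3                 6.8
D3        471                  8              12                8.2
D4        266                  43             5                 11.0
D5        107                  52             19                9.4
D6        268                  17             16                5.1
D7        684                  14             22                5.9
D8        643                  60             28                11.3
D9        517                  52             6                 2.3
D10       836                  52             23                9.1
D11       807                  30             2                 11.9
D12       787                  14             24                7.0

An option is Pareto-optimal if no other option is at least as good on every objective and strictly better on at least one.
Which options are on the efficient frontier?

D1: not dominated.
D2: not dominated.
D3: not dominated (best unit cost).
D4: dominated by D2 (capacity 272≥266, unit cost 27≤43, lead time 3≤5, defect rate 6.8≤11.0).
D5: dominated by D1 (capacity 777≥107, unit cost 52≤52, lead time 18≤19, defect rate 9.3≤9.4).
D6: not dominated.
D7: not dominated.
D8: dominated by D1 (capacity 777≥643, unit cost 52≤60, lead time 18≤28, defect rate 9.3≤11.3).
D9: not dominated (best defect rate).
D10: not dominated (best capacity).
D11: not dominated (best lead time).
D12: not dominated.

D1, D2, D3, D6, D7, D9, D10, D11, D12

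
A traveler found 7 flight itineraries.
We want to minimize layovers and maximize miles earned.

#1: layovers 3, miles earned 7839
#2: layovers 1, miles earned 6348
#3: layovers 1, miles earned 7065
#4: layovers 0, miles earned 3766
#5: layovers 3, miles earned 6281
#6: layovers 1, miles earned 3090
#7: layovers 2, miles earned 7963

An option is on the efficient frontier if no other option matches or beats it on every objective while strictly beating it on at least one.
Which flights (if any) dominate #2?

#3

#3: layovers 1≤1, miles earned 7065≥6348 — dominates #2.
Others (#1, #4, #5, #6, #7) are each worse than #2 on at least one objective.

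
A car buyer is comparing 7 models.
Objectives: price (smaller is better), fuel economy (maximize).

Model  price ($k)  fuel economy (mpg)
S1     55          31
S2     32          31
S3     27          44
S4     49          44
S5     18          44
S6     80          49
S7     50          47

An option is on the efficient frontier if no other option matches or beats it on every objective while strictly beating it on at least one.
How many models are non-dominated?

3

S1: dominated by S2 (price 32≤55, fuel economy 31≥31).
S2: dominated by S3 (price 27≤32, fuel economy 44≥31).
S3: dominated by S5 (price 18≤27, fuel economy 44≥44).
S4: dominated by S3 (price 27≤49, fuel economy 44≥44).
S5: not dominated (best price).
S6: not dominated (best fuel economy).
S7: not dominated.
Pareto-optimal: S5, S6, S7 → 3.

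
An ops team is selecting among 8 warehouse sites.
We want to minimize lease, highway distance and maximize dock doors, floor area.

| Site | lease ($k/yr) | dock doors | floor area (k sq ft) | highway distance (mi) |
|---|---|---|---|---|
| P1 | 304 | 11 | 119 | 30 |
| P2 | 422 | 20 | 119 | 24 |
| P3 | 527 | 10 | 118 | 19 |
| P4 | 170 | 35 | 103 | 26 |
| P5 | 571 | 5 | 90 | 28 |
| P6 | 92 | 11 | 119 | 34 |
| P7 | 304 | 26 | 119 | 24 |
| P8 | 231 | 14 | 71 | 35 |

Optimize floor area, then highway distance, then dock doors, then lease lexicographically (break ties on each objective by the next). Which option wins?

First maximize floor area: best is 119, kept {P1, P2, P6, P7}.
Then minimize highway distance: best is 24, kept {P2, P7}.
Then maximize dock doors: best is 26, kept {P7}.

P7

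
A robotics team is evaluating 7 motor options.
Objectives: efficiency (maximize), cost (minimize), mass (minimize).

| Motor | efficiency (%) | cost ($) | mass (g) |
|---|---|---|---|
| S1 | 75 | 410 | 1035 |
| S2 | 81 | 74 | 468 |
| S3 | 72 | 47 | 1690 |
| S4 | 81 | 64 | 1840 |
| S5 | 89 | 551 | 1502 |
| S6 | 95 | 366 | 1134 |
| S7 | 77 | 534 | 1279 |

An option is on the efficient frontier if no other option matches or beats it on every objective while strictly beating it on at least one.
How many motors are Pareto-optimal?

S1: dominated by S2 (efficiency 81≥75, cost 74≤410, mass 468≤1035).
S2: not dominated (best mass).
S3: not dominated (best cost).
S4: not dominated.
S5: dominated by S6 (efficiency 95≥89, cost 366≤551, mass 1134≤1502).
S6: not dominated (best efficiency).
S7: dominated by S2 (efficiency 81≥77, cost 74≤534, mass 468≤1279).
Pareto-optimal: S2, S3, S4, S6 → 4.

4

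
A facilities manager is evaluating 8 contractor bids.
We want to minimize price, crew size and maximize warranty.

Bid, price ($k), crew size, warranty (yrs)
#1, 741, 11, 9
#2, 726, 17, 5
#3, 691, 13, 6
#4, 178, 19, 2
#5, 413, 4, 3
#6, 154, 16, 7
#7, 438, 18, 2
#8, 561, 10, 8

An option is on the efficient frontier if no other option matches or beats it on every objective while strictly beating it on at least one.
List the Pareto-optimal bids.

#1, #5, #6, #8

#1: not dominated (best warranty).
#2: dominated by #3 (price 691≤726, crew size 13≤17, warranty 6≥5).
#3: dominated by #8 (price 561≤691, crew size 10≤13, warranty 8≥6).
#4: dominated by #6 (price 154≤178, crew size 16≤19, warranty 7≥2).
#5: not dominated (best crew size).
#6: not dominated (best price).
#7: dominated by #5 (price 413≤438, crew size 4≤18, warranty 3≥2).
#8: not dominated.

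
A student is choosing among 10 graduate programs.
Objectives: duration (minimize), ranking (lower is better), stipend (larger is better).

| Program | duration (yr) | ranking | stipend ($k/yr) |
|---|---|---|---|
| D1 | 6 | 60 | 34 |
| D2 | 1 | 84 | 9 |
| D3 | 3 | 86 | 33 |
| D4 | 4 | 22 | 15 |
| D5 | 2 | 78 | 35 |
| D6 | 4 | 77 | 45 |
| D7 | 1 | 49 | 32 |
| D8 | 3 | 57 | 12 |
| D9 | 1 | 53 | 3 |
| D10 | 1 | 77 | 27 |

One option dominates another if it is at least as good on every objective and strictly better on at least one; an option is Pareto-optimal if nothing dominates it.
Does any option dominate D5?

D1: worse on duration (6 vs 2).
D2: worse on ranking (84 vs 78).
D3: worse on duration (3 vs 2).
D4: worse on duration (4 vs 2).
D6: worse on duration (4 vs 2).
D7: worse on stipend (32 vs 35).
D8: worse on duration (3 vs 2).
D9: worse on stipend (3 vs 35).
D10: worse on stipend (27 vs 35).
No option is at least as good as D5 on every objective and strictly better on one.

No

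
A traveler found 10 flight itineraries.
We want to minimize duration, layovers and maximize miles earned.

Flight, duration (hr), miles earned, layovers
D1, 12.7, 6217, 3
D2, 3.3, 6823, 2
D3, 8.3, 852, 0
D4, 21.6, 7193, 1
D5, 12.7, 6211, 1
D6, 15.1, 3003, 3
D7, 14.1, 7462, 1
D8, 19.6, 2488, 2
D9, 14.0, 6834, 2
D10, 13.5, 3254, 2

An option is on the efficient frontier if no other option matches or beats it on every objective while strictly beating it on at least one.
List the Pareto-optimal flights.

D2, D3, D5, D7, D9

D1: dominated by D2 (duration 3.3≤12.7, miles earned 6823≥6217, layovers 2≤3).
D2: not dominated (best duration).
D3: not dominated (best layovers).
D4: dominated by D7 (duration 14.1≤21.6, miles earned 7462≥7193, layovers 1≤1).
D5: not dominated.
D6: dominated by D1 (duration 12.7≤15.1, miles earned 6217≥3003, layovers 3≤3).
D7: not dominated (best miles earned).
D8: dominated by D2 (duration 3.3≤19.6, miles earned 6823≥2488, layovers 2≤2).
D9: not dominated.
D10: dominated by D2 (duration 3.3≤13.5, miles earned 6823≥3254, layovers 2≤2).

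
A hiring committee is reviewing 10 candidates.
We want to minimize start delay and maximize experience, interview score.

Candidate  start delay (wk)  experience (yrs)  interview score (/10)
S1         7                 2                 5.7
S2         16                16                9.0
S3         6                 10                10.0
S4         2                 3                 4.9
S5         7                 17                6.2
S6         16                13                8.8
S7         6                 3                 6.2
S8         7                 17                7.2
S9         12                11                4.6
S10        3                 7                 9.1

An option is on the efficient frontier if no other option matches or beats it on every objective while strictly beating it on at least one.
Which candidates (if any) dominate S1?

S3: start delay 6≤7, experience 10≥2, interview score 10.0≥5.7 — dominates S1.
S5: start delay 7≤7, experience 17≥2, interview score 6.2≥5.7 — dominates S1.
S7: start delay 6≤7, experience 3≥2, interview score 6.2≥5.7 — dominates S1.
S8: start delay 7≤7, experience 17≥2, interview score 7.2≥5.7 — dominates S1.
S10: start delay 3≤7, experience 7≥2, interview score 9.1≥5.7 — dominates S1.
Others (S2, S4, S6, S9) are each worse than S1 on at least one objective.

S3, S5, S7, S8, S10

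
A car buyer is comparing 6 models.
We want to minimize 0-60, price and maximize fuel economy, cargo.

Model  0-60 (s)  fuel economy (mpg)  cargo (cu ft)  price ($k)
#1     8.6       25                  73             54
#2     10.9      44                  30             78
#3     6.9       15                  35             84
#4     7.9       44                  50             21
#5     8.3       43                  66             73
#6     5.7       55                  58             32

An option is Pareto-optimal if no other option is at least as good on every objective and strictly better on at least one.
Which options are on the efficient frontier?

#1: not dominated (best cargo).
#2: dominated by #4 (0-60 7.9≤10.9, fuel economy 44≥44, cargo 50≥30, price 21≤78).
#3: dominated by #6 (0-60 5.7≤6.9, fuel economy 55≥15, cargo 58≥35, price 32≤84).
#4: not dominated (best price).
#5: not dominated.
#6: not dominated (best 0-60).

#1, #4, #5, #6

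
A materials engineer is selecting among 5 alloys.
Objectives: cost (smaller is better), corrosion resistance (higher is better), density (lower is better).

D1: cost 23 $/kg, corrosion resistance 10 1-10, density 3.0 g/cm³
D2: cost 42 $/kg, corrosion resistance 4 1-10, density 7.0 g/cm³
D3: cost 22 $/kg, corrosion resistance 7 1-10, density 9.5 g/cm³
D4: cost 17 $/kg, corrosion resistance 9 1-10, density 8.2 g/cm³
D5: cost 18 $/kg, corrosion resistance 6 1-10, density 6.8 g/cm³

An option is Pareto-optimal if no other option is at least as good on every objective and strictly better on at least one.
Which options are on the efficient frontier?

D1, D4, D5

D1: not dominated (best corrosion resistance).
D2: dominated by D1 (cost 23≤42, corrosion resistance 10≥4, density 3.0≤7.0).
D3: dominated by D4 (cost 17≤22, corrosion resistance 9≥7, density 8.2≤9.5).
D4: not dominated (best cost).
D5: not dominated.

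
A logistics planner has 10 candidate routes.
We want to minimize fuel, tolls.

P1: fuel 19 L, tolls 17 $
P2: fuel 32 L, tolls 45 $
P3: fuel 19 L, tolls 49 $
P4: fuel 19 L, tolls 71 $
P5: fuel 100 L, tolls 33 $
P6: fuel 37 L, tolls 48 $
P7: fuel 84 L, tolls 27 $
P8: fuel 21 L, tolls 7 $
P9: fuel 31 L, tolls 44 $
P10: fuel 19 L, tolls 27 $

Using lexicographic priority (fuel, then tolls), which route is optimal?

P1

First minimize fuel: best is 19, kept {P1, P3, P4, P10}.
Then minimize tolls: best is 17, kept {P1}.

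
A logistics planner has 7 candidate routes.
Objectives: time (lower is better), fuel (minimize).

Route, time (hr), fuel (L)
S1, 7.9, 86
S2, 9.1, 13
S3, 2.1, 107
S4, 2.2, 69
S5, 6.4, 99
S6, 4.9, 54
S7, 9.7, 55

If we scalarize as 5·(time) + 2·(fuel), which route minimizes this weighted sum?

S1: 5·7.9 + 2·86 = 211.5
S2: 5·9.1 + 2·13 = 71.5
S3: 5·2.1 + 2·107 = 224.5
S4: 5·2.2 + 2·69 = 149.0
S5: 5·6.4 + 2·99 = 230.0
S6: 5·4.9 + 2·54 = 132.5
S7: 5·9.7 + 2·55 = 158.5
Lowest: S2 at 71.5.

S2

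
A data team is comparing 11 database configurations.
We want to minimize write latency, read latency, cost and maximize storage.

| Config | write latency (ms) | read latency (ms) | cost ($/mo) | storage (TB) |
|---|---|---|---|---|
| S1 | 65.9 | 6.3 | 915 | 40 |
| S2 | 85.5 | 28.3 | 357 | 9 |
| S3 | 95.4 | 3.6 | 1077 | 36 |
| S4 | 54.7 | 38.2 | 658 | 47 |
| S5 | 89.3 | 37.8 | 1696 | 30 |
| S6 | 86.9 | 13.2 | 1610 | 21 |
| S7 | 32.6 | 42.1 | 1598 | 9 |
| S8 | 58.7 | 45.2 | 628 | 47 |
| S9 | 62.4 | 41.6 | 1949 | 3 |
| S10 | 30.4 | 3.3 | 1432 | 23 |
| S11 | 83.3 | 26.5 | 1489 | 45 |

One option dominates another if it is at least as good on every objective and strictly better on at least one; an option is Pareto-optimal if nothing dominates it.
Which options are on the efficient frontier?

S1, S2, S3, S4, S8, S10, S11

S1: not dominated.
S2: not dominated (best cost).
S3: not dominated.
S4: not dominated.
S5: dominated by S1 (write latency 65.9≤89.3, read latency 6.3≤37.8, cost 915≤1696, storage 40≥30).
S6: dominated by S1 (write latency 65.9≤86.9, read latency 6.3≤13.2, cost 915≤1610, storage 40≥21).
S7: dominated by S10 (write latency 30.4≤32.6, read latency 3.3≤42.1, cost 1432≤1598, storage 23≥9).
S8: not dominated.
S9: dominated by S4 (write latency 54.7≤62.4, read latency 38.2≤41.6, cost 658≤1949, storage 47≥3).
S10: not dominated (best write latency).
S11: not dominated.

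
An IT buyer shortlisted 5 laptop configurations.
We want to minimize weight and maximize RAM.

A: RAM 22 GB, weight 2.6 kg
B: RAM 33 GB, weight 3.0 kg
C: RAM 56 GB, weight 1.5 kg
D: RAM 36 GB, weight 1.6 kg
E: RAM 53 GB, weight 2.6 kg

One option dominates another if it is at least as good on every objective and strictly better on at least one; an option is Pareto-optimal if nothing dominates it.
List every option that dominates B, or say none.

C, D, E

C: RAM 56≥33, weight 1.5≤3.0 — dominates B.
D: RAM 36≥33, weight 1.6≤3.0 — dominates B.
E: RAM 53≥33, weight 2.6≤3.0 — dominates B.
Others (A) are each worse than B on at least one objective.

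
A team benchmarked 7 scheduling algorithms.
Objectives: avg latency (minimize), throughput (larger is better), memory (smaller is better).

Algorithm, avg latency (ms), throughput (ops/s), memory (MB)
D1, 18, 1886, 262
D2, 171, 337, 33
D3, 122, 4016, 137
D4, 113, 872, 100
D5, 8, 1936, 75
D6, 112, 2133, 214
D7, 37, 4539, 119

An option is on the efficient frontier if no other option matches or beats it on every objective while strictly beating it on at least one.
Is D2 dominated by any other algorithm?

No

D1: worse on memory (262 vs 33).
D3: worse on memory (137 vs 33).
D4: worse on memory (100 vs 33).
D5: worse on memory (75 vs 33).
D6: worse on memory (214 vs 33).
D7: worse on memory (119 vs 33).
No option is at least as good as D2 on every objective and strictly better on one.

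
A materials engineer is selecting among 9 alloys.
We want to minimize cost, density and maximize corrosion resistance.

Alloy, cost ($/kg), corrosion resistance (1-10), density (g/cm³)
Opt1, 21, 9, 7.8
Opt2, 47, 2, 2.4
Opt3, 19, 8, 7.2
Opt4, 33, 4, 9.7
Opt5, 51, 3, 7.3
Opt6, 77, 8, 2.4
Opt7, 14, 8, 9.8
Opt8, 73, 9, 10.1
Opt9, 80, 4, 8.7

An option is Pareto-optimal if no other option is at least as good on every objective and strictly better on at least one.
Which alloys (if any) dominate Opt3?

none

Opt1: worse on cost (21 vs 19).
Opt2: worse on cost (47 vs 19).
Opt4: worse on cost (33 vs 19).
Opt5: worse on cost (51 vs 19).
Opt6: worse on cost (77 vs 19).
Opt7: worse on density (9.8 vs 7.2).
Opt8: worse on cost (73 vs 19).
Opt9: worse on cost (80 vs 19).
No option dominates Opt3.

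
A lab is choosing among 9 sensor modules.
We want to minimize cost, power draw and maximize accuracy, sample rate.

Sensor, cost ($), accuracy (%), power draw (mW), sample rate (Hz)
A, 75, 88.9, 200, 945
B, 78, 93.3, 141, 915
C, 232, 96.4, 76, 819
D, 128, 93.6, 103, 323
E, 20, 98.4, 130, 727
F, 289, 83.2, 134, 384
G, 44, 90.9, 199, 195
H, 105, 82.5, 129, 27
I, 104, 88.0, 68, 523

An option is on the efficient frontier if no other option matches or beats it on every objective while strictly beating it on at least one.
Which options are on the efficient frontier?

A, B, C, D, E, I

A: not dominated (best sample rate).
B: not dominated.
C: not dominated.
D: not dominated.
E: not dominated (best cost).
F: dominated by C (cost 232≤289, accuracy 96.4≥83.2, power draw 76≤134, sample rate 819≥384).
G: dominated by E (cost 20≤44, accuracy 98.4≥90.9, power draw 130≤199, sample rate 727≥195).
H: dominated by I (cost 104≤105, accuracy 88.0≥82.5, power draw 68≤129, sample rate 523≥27).
I: not dominated (best power draw).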